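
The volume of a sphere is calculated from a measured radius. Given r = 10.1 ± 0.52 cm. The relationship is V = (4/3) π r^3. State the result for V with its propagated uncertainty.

4320 ± 667 cm^3

Products/powers → add relative errors in quadrature, weighted by exponent:
  (3·δr/r)² = (3×0.0515)² = 0.0239
δV/V = √(0.0239) = 0.154
V = 4320 cm^3, so δV = 0.154 × 4320 = 667 cm^3.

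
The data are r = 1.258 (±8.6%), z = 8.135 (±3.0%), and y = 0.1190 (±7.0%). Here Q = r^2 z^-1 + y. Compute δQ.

Let p = r^2·z^-1 = 0.1945. δp/p = √((2·δr/r)² + (-1·δz/z)²) = √(0.0296 + 0.000900) = 0.175, so δp = 0.0340.
Q = p + y: δQ = √(δp² + δy²) = √(0.00115 + 6.94e-05) = 0.0350

0.0350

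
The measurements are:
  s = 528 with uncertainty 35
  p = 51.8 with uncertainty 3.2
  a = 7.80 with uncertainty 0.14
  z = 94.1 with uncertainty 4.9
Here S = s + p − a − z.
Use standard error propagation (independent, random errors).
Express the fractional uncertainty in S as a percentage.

Sums and differences: (δS)² = Σ (cᵢ δxᵢ)².
  (δs)² = 1220;  (δp)² = 10.2;  (δa)² = 0.0196;  (δz)² = 24.0
δS = √(1260) = 35.5
S = 478, so δS/S = 35.5/478 = 0.0743.

7.43%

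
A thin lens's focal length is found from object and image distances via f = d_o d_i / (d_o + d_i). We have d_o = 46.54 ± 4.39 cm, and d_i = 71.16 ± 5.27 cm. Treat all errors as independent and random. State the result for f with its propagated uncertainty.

28.14 ± 1.80 cm

∂f/∂d_o = (d_i/(d_o+d_i))² = 0.366;  ∂f/∂d_i = (d_o/(d_o+d_i))² = 0.156
δf = √((∂f/∂d_o · δd_o)² + (∂f/∂d_i · δd_i)²) = √(2.57 + 0.679) = 1.80 cm
f = 28.14 cm.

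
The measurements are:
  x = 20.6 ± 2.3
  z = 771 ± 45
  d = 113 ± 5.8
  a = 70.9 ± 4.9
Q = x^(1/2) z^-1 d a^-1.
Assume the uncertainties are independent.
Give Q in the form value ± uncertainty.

Q is a product of powers, so relative uncertainties combine in quadrature:
  (½·δx/x)² = (0.5×0.112)² = 0.00312;  (-1·δz/z)² = (-1×0.0584)² = 0.00341;  (1·δd/d)² = (1×0.0513)² = 0.00263;  (-1·δa/a)² = (-1×0.0691)² = 0.00478
δQ/Q = √(0.0139) = 0.118
Q = 0.00938, so δQ = 0.118 × 0.00938 = 0.00111.

0.00938 ± 0.00111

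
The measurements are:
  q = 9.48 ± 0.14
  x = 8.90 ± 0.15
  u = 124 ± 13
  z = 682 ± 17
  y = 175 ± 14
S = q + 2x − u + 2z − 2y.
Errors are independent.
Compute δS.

45.9

For a sum/difference, combine absolute errors in quadrature:
  (δq)² = 0.0196;  (2·δx)² = 0.0900;  (δu)² = 169;  (2·δz)² = 1160;  (2·δy)² = 784
δS = √(2110) = 45.9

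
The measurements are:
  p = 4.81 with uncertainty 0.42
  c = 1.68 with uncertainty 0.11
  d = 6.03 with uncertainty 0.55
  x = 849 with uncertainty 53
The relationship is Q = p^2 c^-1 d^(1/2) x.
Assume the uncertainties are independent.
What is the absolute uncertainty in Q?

Relative error in a monomial: (δQ/Q)² = Σ (nᵢ · δxᵢ/xᵢ)².
  (2·δp/p)² = (2×0.0873)² = 0.0305;  (-1·δc/c)² = (-1×0.0655)² = 0.00429;  (½·δd/d)² = (0.5×0.0912)² = 0.00208;  (1·δx/x)² = (1×0.0624)² = 0.00390
δQ/Q = √(0.0408) = 0.202
Q = 28700, so δQ = 0.202 × 28700 = 5800.

5800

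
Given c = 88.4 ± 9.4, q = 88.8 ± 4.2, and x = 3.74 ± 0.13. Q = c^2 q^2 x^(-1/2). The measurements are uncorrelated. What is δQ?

Each factor contributes (exponent × relative error)² to (δQ/Q)²:
  (2·δc/c)² = (2×0.106)² = 0.0452;  (2·δq/q)² = (2×0.0473)² = 0.00895;  (−½·δx/x)² = (-0.5×0.0348)² = 0.000302
δQ/Q = √(0.0545) = 0.233
Q = 3.19e+07, so δQ = 0.233 × 3.19e+07 = 7.44e+06.

7.44e+06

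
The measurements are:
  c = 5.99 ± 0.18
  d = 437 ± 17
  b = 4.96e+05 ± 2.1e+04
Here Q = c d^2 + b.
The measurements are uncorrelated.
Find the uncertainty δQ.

Let p = c·d^2 = 1.14e+06. δp/p = √((1·δc/c)² + (2·δd/d)²) = √(0.000903 + 0.00605) = 0.0834, so δp = 95400.
Q = p + b: δQ = √(δp² + δb²) = √(9.1e+09 + 4.41e+08) = 97700

97700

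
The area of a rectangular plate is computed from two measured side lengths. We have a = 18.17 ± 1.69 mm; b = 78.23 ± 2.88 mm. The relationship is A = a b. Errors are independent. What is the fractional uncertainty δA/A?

For a monomial A ∝ a, b, fractional errors add in quadrature:
  (1·δa/a)² = (1×0.0930)² = 0.00865;  (1·δb/b)² = (1×0.0368)² = 0.00136
δA/A = √(0.0100) = 0.100

0.100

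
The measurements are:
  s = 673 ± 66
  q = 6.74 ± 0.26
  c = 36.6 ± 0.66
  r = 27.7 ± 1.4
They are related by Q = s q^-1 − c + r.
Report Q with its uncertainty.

Let p = s·q^-1 = 99.9. δp/p = √((1·δs/s)² + (-1·δq/q)²) = √(0.00962 + 0.00149) = 0.105, so δp = 10.5.
Q = p − c + r: δQ = √(δp² + δc² + δr²) = √(111 + 0.436 + 1.96) = 10.6
Q = 91.0.

91.0 ± 10.6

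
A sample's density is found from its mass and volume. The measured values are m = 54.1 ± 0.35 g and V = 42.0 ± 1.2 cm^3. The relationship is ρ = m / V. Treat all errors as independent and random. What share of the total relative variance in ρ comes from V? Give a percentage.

(δρ/ρ)² = (1·δm/m)² + (-1·δV/V)²
  m term: (1×0.00647)² = 4.19e-05
  V term: (-1×0.0286)² = 0.000816
Total = 0.000858. Share from V = 0.000816/0.000858 = 0.951.

95.1%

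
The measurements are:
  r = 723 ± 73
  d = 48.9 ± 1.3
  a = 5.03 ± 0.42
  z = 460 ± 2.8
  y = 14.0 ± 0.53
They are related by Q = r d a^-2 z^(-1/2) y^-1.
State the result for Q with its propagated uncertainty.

For a monomial Q ∝ r, d, a^-2, z^(-1/2), y^-1, fractional errors add in quadrature:
  (1·δr/r)² = (1×0.101)² = 0.0102;  (1·δd/d)² = (1×0.0266)² = 0.000707;  (-2·δa/a)² = (-2×0.0835)² = 0.0279;  (−½·δz/z)² = (-0.5×0.00609)² = 9.26e-06;  (-1·δy/y)² = (-1×0.0379)² = 0.00143
δQ/Q = √(0.0402) = 0.201
Q = 4.65, so δQ = 0.201 × 4.65 = 0.933.

4.65 ± 0.933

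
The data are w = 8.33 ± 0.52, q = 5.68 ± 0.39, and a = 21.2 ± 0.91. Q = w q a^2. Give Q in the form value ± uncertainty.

Q is a product of powers, so relative uncertainties combine in quadrature:
  (1·δw/w)² = (1×0.0624)² = 0.00390;  (1·δq/q)² = (1×0.0687)² = 0.00471;  (2·δa/a)² = (2×0.0429)² = 0.00737
δQ/Q = √(0.0160) = 0.126
Q = 21300, so δQ = 0.126 × 21300 = 2690.

21300 ± 2690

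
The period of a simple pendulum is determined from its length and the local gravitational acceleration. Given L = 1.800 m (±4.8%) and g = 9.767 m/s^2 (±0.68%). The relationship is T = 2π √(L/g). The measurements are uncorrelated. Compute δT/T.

0.0242

For a monomial T ∝ L^(1/2), g^(-1/2), fractional errors add in quadrature:
  (½·δL/L)² = (0.5×0.0480)² = 0.000576;  (−½·δg/g)² = (-0.5×0.00680)² = 1.16e-05
δT/T = √(0.000588) = 0.0242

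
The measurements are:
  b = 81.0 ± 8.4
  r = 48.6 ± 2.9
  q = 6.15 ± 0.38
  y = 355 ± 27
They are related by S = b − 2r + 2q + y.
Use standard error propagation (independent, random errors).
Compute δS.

For a sum/difference, combine absolute errors in quadrature:
  (δb)² = 70.6;  (2·δr)² = 33.6;  (2·δq)² = 0.578;  (δy)² = 729
δS = √(834) = 28.9

28.9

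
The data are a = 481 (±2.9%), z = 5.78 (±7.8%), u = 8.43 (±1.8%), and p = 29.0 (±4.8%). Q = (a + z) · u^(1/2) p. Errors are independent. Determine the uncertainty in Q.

2320

Let w = a + z = 487. δw = √(δa² + δz²) = √(195 + 0.203) = 14.0, so δw/w = 0.0287.
Q is then a monomial in w, u, p:
δQ/Q = √((δw/w)² + (½·δu/u)² + (1·δp/p)²) = √(0.000822 + 8.1e-05 + 0.00230) = 0.0566
Q = 41000, so δQ = 0.0566 × 41000 = 2320.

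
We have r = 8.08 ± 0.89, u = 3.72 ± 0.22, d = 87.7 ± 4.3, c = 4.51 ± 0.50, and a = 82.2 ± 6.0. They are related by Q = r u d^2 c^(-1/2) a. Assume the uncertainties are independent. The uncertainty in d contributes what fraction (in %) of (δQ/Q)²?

28.6%

(δQ/Q)² = (1·δr/r)² + (1·δu/u)² + (2·δd/d)² + (−½·δc/c)² + (1·δa/a)²
  r term: (1×0.110)² = 0.0121
  u term: (1×0.0591)² = 0.00350
  d term: (2×0.0490)² = 0.00962
  c term: (-0.5×0.111)² = 0.00307
  a term: (1×0.0730)² = 0.00533
Total = 0.0336. Share from d = 0.00962/0.0336 = 0.286.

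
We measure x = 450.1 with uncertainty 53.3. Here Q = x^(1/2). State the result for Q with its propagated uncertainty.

21.22 ± 1.26

Q ∝ x^(1/2), so δQ/Q = |½| · δx/x = 0.5 × 0.118 = 0.0592.
Q = 21.22, so δQ = 0.0592 × 21.22 = 1.26.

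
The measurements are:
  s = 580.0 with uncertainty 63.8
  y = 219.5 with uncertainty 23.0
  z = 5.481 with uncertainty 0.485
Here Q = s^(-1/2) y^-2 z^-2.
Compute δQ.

8.03e-09

Products/powers → add relative errors in quadrature, weighted by exponent:
  (−½·δs/s)² = (-0.5×0.110)² = 0.00302;  (-2·δy/y)² = (-2×0.105)² = 0.0439;  (-2·δz/z)² = (-2×0.0885)² = 0.0313
δQ/Q = √(0.0783) = 0.280
Q = 2.869e-08, so δQ = 0.280 × 2.869e-08 = 8.03e-09.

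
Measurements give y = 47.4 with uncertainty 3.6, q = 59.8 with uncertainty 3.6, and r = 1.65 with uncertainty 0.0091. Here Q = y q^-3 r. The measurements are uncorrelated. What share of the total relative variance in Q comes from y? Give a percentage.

15.0%

(δQ/Q)² = (1·δy/y)² + (-3·δq/q)² + (1·δr/r)²
  y term: (1×0.0759)² = 0.00577
  q term: (-3×0.0602)² = 0.0326
  r term: (1×0.00552)² = 3.04e-05
Total = 0.0384. Share from y = 0.00577/0.0384 = 0.150.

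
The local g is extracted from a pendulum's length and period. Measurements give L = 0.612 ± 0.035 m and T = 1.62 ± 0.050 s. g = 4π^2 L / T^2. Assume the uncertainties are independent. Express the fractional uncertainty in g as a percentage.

8.41%

For a monomial g ∝ L, T^-2, fractional errors add in quadrature:
  (1·δL/L)² = (1×0.0572)² = 0.00327;  (-2·δT/T)² = (-2×0.0309)² = 0.00381
δg/g = √(0.00708) = 0.0841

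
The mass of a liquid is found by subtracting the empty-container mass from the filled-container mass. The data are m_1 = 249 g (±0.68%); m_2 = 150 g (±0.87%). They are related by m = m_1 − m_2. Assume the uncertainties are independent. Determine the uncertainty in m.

For a sum/difference, combine absolute errors in quadrature:
  (δm_1)² = 2.87;  (δm_2)² = 1.70
δm = √(4.57) = 2.14 g

2.14 g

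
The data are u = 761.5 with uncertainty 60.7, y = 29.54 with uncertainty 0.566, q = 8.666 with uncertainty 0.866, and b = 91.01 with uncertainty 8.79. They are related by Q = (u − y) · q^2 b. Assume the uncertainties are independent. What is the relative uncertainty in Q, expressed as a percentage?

23.7%

Let w = u − y = 732.0. δw = √(δu² + δy²) = √(3680 + 0.320) = 60.7, so δw/w = 0.0829.
Q is then a monomial in w, q, b:
δQ/Q = √((δw/w)² + (2·δq/q)² + (1·δb/b)²) = √(0.00688 + 0.0399 + 0.00933) = 0.237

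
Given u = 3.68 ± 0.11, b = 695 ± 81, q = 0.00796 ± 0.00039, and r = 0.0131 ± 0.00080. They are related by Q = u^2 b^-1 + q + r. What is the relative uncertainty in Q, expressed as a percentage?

6.67%

Let p = u^2·b^-1 = 0.0195. δp/p = √((2·δu/u)² + (-1·δb/b)²) = √(0.00357 + 0.0136) = 0.131, so δp = 0.00255.
Q = p + q + r: δQ = √(δp² + δq² + δr²) = √(6.51e-06 + 1.52e-07 + 6.4e-07) = 0.00270
Q = 0.0405, so δQ/Q = 0.00270/0.0405 = 0.0667.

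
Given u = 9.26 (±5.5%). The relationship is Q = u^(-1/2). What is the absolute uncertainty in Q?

Relative error in a monomial: (δQ/Q)² = Σ (nᵢ · δxᵢ/xᵢ)².
  (−½·δu/u)² = (-0.5×0.0550)² = 0.000756
δQ/Q = √(0.000756) = 0.0275
Q = 0.329, so δQ = 0.0275 × 0.329 = 0.00904.

0.00904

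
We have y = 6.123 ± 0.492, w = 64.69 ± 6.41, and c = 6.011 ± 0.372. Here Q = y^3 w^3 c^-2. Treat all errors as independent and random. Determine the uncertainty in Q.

6.92e+05

Relative error in a monomial: (δQ/Q)² = Σ (nᵢ · δxᵢ/xᵢ)².
  (3·δy/y)² = (3×0.0804)² = 0.0581;  (3·δw/w)² = (3×0.0991)² = 0.0884;  (-2·δc/c)² = (-2×0.0619)² = 0.0153
δQ/Q = √(0.162) = 0.402
Q = 1.72e+06, so δQ = 0.402 × 1.72e+06 = 6.92e+05.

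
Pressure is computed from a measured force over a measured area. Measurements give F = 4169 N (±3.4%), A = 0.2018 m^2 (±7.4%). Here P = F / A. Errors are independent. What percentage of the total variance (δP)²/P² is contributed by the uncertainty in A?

(δP/P)² = (1·δF/F)² + (-1·δA/A)²
  F term: (1×0.0340)² = 0.00116
  A term: (-1×0.0740)² = 0.00548
Total = 0.00663. Share from A = 0.00548/0.00663 = 0.826.

82.6%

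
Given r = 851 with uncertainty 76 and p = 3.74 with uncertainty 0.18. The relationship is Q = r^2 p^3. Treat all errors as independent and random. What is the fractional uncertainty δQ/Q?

Q is a product of powers, so relative uncertainties combine in quadrature:
  (2·δr/r)² = (2×0.0893)² = 0.0319;  (3·δp/p)² = (3×0.0481)² = 0.0208
δQ/Q = √(0.0527) = 0.230

0.230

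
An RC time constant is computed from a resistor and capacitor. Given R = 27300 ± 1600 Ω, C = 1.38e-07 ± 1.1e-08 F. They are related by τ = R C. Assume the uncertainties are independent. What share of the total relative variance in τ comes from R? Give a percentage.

35.1%

(δτ/τ)² = (1·δR/R)² + (1·δC/C)²
  R term: (1×0.0586)² = 0.00343
  C term: (1×0.0797)² = 0.00635
Total = 0.00979. Share from R = 0.00343/0.00979 = 0.351.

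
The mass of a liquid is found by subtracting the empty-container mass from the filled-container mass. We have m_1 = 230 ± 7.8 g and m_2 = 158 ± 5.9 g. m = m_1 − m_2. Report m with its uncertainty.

m is a linear combination, so absolute uncertainties add in quadrature:
  (δm_1)² = 60.8;  (δm_2)² = 34.8
δm = √(95.7) = 9.78 g
m = 72.0 g.

72.0 ± 9.78 g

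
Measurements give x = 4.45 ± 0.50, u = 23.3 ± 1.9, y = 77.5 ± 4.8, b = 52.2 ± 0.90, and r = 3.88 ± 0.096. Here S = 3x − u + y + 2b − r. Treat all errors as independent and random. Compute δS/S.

0.0337

Each term contributes (cᵢ δxᵢ)² to (δS)²:
  (3·δx)² = 2.25;  (δu)² = 3.61;  (δy)² = 23.0;  (2·δb)² = 3.24;  (δr)² = 0.00922
δS = √(32.1) = 5.67
S = 168, so δS/S = 5.67/168 = 0.0337.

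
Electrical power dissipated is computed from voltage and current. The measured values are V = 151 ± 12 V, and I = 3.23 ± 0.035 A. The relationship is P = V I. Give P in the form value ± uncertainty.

Relative error in a monomial: (δP/P)² = Σ (nᵢ · δxᵢ/xᵢ)².
  (1·δV/V)² = (1×0.0795)² = 0.00632;  (1·δI/I)² = (1×0.0108)² = 0.000117
δP/P = √(0.00643) = 0.0802
P = 488 W, so δP = 0.0802 × 488 = 39.1 W.

488 ± 39.1 W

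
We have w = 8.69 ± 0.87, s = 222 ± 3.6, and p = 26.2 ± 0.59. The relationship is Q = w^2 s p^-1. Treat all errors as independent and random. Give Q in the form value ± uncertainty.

640 ± 129

Each factor contributes (exponent × relative error)² to (δQ/Q)²:
  (2·δw/w)² = (2×0.100)² = 0.0401;  (1·δs/s)² = (1×0.0162)² = 0.000263;  (-1·δp/p)² = (-1×0.0225)² = 0.000507
δQ/Q = √(0.0409) = 0.202
Q = 640, so δQ = 0.202 × 640 = 129.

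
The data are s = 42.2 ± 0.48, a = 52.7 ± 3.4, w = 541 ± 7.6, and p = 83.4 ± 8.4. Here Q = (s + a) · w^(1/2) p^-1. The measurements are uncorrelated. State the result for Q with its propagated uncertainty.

Let u = s + a = 94.9. δu = √(δs² + δa²) = √(0.230 + 11.6) = 3.43, so δu/u = 0.0362.
Q is then a monomial in u, w, p:
δQ/Q = √((δu/u)² + (½·δw/w)² + (-1·δp/p)²) = √(0.00131 + 4.93e-05 + 0.0101) = 0.107
Q = 26.5, so δQ = 0.107 × 26.5 = 2.84.

26.5 ± 2.84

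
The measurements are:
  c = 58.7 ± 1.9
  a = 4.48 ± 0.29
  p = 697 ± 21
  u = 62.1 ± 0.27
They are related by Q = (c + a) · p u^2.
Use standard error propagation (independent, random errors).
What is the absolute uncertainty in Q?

7.42e+06

Let w = c + a = 63.2. δw = √(δc² + δa²) = √(3.61 + 0.0841) = 1.92, so δw/w = 0.0304.
Q is then a monomial in w, p, u:
δQ/Q = √((δw/w)² + (1·δp/p)² + (2·δu/u)²) = √(0.000925 + 0.000908 + 7.56e-05) = 0.0437
Q = 1.7e+08, so δQ = 0.0437 × 1.7e+08 = 7.42e+06.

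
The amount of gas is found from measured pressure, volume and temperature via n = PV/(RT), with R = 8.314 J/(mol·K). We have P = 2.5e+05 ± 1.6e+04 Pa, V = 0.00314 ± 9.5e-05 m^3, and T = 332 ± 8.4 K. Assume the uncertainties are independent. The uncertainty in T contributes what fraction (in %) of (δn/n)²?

(δn/n)² = (1·δP/P)² + (1·δV/V)² + (-1·δT/T)²
  P term: (1×0.0640)² = 0.00410
  V term: (1×0.0303)² = 0.000915
  T term: (-1×0.0253)² = 0.000640
Total = 0.00565. Share from T = 0.000640/0.00565 = 0.113.

11.3%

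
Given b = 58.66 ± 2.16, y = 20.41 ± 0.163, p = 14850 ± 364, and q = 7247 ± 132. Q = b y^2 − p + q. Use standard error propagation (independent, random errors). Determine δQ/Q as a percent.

6.26%

Let w = b·y^2 = 24440. δw/w = √((1·δb/b)² + (2·δy/y)²) = √(0.00136 + 0.000255) = 0.0401, so δw = 981.
Q = w − p + q: δQ = √(δw² + δp² + δq²) = √(9.62e+05 + 1.32e+05 + 17400) = 1050
Q = 16830, so δQ/Q = 1050/16830 = 0.0626.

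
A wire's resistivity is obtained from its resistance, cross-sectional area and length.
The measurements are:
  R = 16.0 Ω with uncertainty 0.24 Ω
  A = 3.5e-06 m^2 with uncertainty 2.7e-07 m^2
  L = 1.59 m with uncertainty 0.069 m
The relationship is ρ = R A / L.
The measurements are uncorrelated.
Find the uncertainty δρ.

3.16e-06 Ω·m

Since ρ is a product/quotient, work with relative uncertainties:
  (1·δR/R)² = (1×0.0150)² = 0.000225;  (1·δA/A)² = (1×0.0771)² = 0.00595;  (-1·δL/L)² = (-1×0.0434)² = 0.00188
δρ/ρ = √(0.00806) = 0.0898
ρ = 3.52e-05 Ω·m, so δρ = 0.0898 × 3.52e-05 = 3.16e-06 Ω·m.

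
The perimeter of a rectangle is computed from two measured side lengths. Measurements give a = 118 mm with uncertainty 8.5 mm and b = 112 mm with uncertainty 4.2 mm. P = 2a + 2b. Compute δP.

19.0 mm

For a sum/difference, combine absolute errors in quadrature:
  (2·δa)² = 289;  (2·δb)² = 70.6
δP = √(360) = 19.0 mm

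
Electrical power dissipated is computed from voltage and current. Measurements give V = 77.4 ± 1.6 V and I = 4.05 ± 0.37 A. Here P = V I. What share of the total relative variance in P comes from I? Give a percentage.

(δP/P)² = (1·δV/V)² + (1·δI/I)²
  V term: (1×0.0207)² = 0.000427
  I term: (1×0.0914)² = 0.00835
Total = 0.00877. Share from I = 0.00835/0.00877 = 0.951.

95.1%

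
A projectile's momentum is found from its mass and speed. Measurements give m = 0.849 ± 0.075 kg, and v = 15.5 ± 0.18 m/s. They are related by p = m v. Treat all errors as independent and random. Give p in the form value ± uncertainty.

p is a product of powers, so relative uncertainties combine in quadrature:
  (1·δm/m)² = (1×0.0883)² = 0.00780;  (1·δv/v)² = (1×0.0116)² = 0.000135
δp/p = √(0.00794) = 0.0891
p = 13.2 kg·m/s, so δp = 0.0891 × 13.2 = 1.17 kg·m/s.

13.2 ± 1.17 kg·m/s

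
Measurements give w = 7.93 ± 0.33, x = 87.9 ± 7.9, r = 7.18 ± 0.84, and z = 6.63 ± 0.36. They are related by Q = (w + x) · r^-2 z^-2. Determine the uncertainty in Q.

Let u = w + x = 95.8. δu = √(δw² + δx²) = √(0.109 + 62.4) = 7.91, so δu/u = 0.0825.
Q is then a monomial in u, r, z:
δQ/Q = √((δu/u)² + (-2·δr/r)² + (-2·δz/z)²) = √(0.00681 + 0.0547 + 0.0118) = 0.271
Q = 0.0423, so δQ = 0.271 × 0.0423 = 0.0115.

0.0115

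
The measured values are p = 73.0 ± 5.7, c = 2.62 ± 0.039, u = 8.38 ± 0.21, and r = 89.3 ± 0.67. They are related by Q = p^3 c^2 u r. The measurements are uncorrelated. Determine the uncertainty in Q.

4.75e+08

Each factor contributes (exponent × relative error)² to (δQ/Q)²:
  (3·δp/p)² = (3×0.0781)² = 0.0549;  (2·δc/c)² = (2×0.0149)² = 0.000886;  (1·δu/u)² = (1×0.0251)² = 0.000628;  (1·δr/r)² = (1×0.00750)² = 5.63e-05
δQ/Q = √(0.0564) = 0.238
Q = 2e+09, so δQ = 0.238 × 2e+09 = 4.75e+08.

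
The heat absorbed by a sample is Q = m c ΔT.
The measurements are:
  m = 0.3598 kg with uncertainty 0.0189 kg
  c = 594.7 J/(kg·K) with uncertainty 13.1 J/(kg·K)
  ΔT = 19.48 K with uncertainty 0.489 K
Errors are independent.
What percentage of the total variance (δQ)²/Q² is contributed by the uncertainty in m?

71.2%

(δQ/Q)² = (1·δm/m)² + (1·δc/c)² + (1·δΔT/ΔT)²
  m term: (1×0.0525)² = 0.00276
  c term: (1×0.0220)² = 0.000485
  ΔT term: (1×0.0251)² = 0.000630
Total = 0.00387. Share from m = 0.00276/0.00387 = 0.712.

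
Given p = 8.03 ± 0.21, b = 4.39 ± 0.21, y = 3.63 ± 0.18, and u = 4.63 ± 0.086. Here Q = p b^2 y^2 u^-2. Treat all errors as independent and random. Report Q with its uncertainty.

Relative error in a monomial: (δQ/Q)² = Σ (nᵢ · δxᵢ/xᵢ)².
  (1·δp/p)² = (1×0.0262)² = 0.000684;  (2·δb/b)² = (2×0.0478)² = 0.00915;  (2·δy/y)² = (2×0.0496)² = 0.00984;  (-2·δu/u)² = (-2×0.0186)² = 0.00138
δQ/Q = √(0.0211) = 0.145
Q = 95.1, so δQ = 0.145 × 95.1 = 13.8.

95.1 ± 13.8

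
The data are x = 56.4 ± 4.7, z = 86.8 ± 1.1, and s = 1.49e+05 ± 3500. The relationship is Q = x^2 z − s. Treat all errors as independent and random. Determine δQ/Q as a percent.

36.4%

Let p = x^2·z = 2.76e+05. δp/p = √((2·δx/x)² + (1·δz/z)²) = √(0.0278 + 0.000161) = 0.167, so δp = 46200.
Q = p − s: δQ = √(δp² + δs²) = √(2.13e+09 + 1.22e+07) = 46300
Q = 1.27e+05, so δQ/Q = 46300/1.27e+05 = 0.364.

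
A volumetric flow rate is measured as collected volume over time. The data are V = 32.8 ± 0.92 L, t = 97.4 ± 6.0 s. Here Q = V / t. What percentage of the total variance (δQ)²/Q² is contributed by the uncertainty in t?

(δQ/Q)² = (1·δV/V)² + (-1·δt/t)²
  V term: (1×0.0280)² = 0.000787
  t term: (-1×0.0616)² = 0.00379
Total = 0.00458. Share from t = 0.00379/0.00458 = 0.828.

82.8%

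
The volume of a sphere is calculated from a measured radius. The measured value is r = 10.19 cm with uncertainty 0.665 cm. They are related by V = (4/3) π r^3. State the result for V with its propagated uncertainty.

Products/powers → add relative errors in quadrature, weighted by exponent:
  (3·δr/r)² = (3×0.0653)² = 0.0383
δV/V = √(0.0383) = 0.196
V = 4432 cm^3, so δV = 0.196 × 4432 = 868 cm^3.

4432 ± 868 cm^3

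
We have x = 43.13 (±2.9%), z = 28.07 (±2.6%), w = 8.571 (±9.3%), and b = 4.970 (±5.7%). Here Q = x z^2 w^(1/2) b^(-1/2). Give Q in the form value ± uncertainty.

44630 ± 3600

Each factor contributes (exponent × relative error)² to (δQ/Q)²:
  (1·δx/x)² = (1×0.0290)² = 0.000841;  (2·δz/z)² = (2×0.0260)² = 0.00270;  (½·δw/w)² = (0.5×0.0930)² = 0.00216;  (−½·δb/b)² = (-0.5×0.0570)² = 0.000812
δQ/Q = √(0.00652) = 0.0807
Q = 44630, so δQ = 0.0807 × 44630 = 3600.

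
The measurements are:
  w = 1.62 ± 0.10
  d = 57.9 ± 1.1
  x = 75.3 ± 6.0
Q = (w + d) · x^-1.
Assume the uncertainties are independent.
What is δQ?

0.0647

Let u = w + d = 59.5. δu = √(δw² + δd²) = √(0.0100 + 1.21) = 1.10, so δu/u = 0.0186.
Q is then a monomial in u, x:
δQ/Q = √((δu/u)² + (-1·δx/x)²) = √(0.000344 + 0.00635) = 0.0818
Q = 0.790, so δQ = 0.0818 × 0.790 = 0.0647.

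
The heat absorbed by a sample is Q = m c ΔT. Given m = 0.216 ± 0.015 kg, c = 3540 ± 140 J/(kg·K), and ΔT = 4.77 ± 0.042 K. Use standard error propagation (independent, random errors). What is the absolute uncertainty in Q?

293 J

Products/powers → add relative errors in quadrature, weighted by exponent:
  (1·δm/m)² = (1×0.0694)² = 0.00482;  (1·δc/c)² = (1×0.0395)² = 0.00156;  (1·δΔT/ΔT)² = (1×0.00881)² = 7.75e-05
δQ/Q = √(0.00646) = 0.0804
Q = 3650 J, so δQ = 0.0804 × 3650 = 293 J.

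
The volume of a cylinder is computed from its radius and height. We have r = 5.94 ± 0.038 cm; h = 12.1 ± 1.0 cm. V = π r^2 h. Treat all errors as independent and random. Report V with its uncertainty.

Each factor contributes (exponent × relative error)² to (δV/V)²:
  (2·δr/r)² = (2×0.00640)² = 0.000164;  (1·δh/h)² = (1×0.0826)² = 0.00683
δV/V = √(0.00699) = 0.0836
V = 1340 cm^3, so δV = 0.0836 × 1340 = 112 cm^3.

1340 ± 112 cm^3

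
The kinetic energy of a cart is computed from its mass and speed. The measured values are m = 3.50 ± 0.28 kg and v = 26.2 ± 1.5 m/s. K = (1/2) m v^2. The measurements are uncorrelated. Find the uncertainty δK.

K is a product of powers, so relative uncertainties combine in quadrature:
  (1·δm/m)² = (1×0.0800)² = 0.00640;  (2·δv/v)² = (2×0.0573)² = 0.0131
δK/K = √(0.0195) = 0.140
K = 1200 J, so δK = 0.140 × 1200 = 168 J.

168 J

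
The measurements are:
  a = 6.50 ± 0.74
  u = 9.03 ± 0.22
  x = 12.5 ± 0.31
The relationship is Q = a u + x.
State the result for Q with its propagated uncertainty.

71.2 ± 6.84

Let p = a·u = 58.7. δp/p = √((1·δa/a)² + (1·δu/u)²) = √(0.0130 + 0.000594) = 0.116, so δp = 6.83.
Q = p + x: δQ = √(δp² + δx²) = √(46.7 + 0.0961) = 6.84
Q = 71.2.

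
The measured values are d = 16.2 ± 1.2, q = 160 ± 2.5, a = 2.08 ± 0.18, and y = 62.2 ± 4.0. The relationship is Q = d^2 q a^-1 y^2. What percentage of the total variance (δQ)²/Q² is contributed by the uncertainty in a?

16.2%

(δQ/Q)² = (2·δd/d)² + (1·δq/q)² + (-1·δa/a)² + (2·δy/y)²
  d term: (2×0.0741)² = 0.0219
  q term: (1×0.0156)² = 0.000244
  a term: (-1×0.0865)² = 0.00749
  y term: (2×0.0643)² = 0.0165
Total = 0.0462. Share from a = 0.00749/0.0462 = 0.162.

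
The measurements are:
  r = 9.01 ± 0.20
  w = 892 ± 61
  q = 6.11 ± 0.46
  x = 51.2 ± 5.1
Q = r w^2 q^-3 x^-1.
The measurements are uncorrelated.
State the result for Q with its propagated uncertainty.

614 ± 174

Products/powers → add relative errors in quadrature, weighted by exponent:
  (1·δr/r)² = (1×0.0222)² = 0.000493;  (2·δw/w)² = (2×0.0684)² = 0.0187;  (-3·δq/q)² = (-3×0.0753)² = 0.0510;  (-1·δx/x)² = (-1×0.0996)² = 0.00992
δQ/Q = √(0.0801) = 0.283
Q = 614, so δQ = 0.283 × 614 = 174.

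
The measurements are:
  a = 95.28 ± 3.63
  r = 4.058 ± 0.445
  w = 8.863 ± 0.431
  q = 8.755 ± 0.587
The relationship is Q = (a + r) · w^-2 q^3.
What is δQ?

192

Let u = a + r = 99.34. δu = √(δa² + δr²) = √(13.2 + 0.198) = 3.66, so δu/u = 0.0368.
Q is then a monomial in u, w, q:
δQ/Q = √((δu/u)² + (-2·δw/w)² + (3·δq/q)²) = √(0.00136 + 0.00946 + 0.0405) = 0.226
Q = 848.6, so δQ = 0.226 × 848.6 = 192.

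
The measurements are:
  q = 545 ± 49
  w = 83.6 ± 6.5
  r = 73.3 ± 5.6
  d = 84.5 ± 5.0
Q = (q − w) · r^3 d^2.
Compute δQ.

3.62e+11

Let u = q − w = 461. δu = √(δq² + δw²) = √(2400 + 42.2) = 49.4, so δu/u = 0.107.
Q is then a monomial in u, r, d:
δQ/Q = √((δu/u)² + (3·δr/r)² + (2·δd/d)²) = √(0.0115 + 0.0525 + 0.0140) = 0.279
Q = 1.3e+12, so δQ = 0.279 × 1.3e+12 = 3.62e+11.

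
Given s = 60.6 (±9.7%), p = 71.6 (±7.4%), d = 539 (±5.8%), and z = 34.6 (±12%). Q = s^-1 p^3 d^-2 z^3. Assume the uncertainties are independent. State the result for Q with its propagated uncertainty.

Products/powers → add relative errors in quadrature, weighted by exponent:
  (-1·δs/s)² = (-1×0.0970)² = 0.00941;  (3·δp/p)² = (3×0.0740)² = 0.0493;  (-2·δd/d)² = (-2×0.0580)² = 0.0135;  (3·δz/z)² = (3×0.120)² = 0.130
δQ/Q = √(0.202) = 0.449
Q = 864, so δQ = 0.449 × 864 = 388.

864 ± 388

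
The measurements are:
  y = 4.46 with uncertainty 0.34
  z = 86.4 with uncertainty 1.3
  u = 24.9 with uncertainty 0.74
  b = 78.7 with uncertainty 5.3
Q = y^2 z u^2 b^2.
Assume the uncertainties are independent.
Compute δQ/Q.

Q is a product of powers, so relative uncertainties combine in quadrature:
  (2·δy/y)² = (2×0.0762)² = 0.0232;  (1·δz/z)² = (1×0.0150)² = 0.000226;  (2·δu/u)² = (2×0.0297)² = 0.00353;  (2·δb/b)² = (2×0.0673)² = 0.0181
δQ/Q = √(0.0451) = 0.212

0.212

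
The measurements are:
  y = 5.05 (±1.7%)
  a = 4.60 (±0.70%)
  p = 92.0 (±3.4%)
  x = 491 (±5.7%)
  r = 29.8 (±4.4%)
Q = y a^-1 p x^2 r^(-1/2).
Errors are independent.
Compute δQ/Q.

0.122

For a monomial Q ∝ y, a^-1, p, x^2, r^(-1/2), fractional errors add in quadrature:
  (1·δy/y)² = (1×0.0170)² = 0.000289;  (-1·δa/a)² = (-1×0.00700)² = 4.9e-05;  (1·δp/p)² = (1×0.0340)² = 0.00116;  (2·δx/x)² = (2×0.0570)² = 0.0130;  (−½·δr/r)² = (-0.5×0.0440)² = 0.000484
δQ/Q = √(0.0150) = 0.122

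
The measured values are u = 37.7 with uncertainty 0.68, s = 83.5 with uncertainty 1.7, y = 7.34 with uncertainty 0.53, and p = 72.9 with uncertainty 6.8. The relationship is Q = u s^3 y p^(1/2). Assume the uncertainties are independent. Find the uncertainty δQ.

Each factor contributes (exponent × relative error)² to (δQ/Q)²:
  (1·δu/u)² = (1×0.0180)² = 0.000325;  (3·δs/s)² = (3×0.0204)² = 0.00373;  (1·δy/y)² = (1×0.0722)² = 0.00521;  (½·δp/p)² = (0.5×0.0933)² = 0.00218
δQ/Q = √(0.0114) = 0.107
Q = 1.38e+09, so δQ = 0.107 × 1.38e+09 = 1.47e+08.

1.47e+08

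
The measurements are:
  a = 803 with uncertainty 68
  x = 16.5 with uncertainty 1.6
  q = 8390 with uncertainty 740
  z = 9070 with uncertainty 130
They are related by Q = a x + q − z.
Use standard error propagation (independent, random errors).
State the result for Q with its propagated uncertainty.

Let p = a·x = 13200. δp/p = √((1·δa/a)² + (1·δx/x)²) = √(0.00717 + 0.00940) = 0.129, so δp = 1710.
Q = p + q − z: δQ = √(δp² + δq² + δz²) = √(2.91e+06 + 5.48e+05 + 16900) = 1860
Q = 12600.

12600 ± 1860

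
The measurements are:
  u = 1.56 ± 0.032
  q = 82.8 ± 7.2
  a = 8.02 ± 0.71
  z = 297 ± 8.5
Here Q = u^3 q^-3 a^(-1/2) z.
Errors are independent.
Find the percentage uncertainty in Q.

Since Q is a product/quotient, work with relative uncertainties:
  (3·δu/u)² = (3×0.0205)² = 0.00379;  (-3·δq/q)² = (-3×0.0870)² = 0.0681;  (−½·δa/a)² = (-0.5×0.0885)² = 0.00196;  (1·δz/z)² = (1×0.0286)² = 0.000819
δQ/Q = √(0.0746) = 0.273

27.3%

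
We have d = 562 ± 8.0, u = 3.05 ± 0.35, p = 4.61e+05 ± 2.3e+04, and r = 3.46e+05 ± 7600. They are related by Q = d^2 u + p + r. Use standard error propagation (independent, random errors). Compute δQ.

1.16e+05

Let w = d^2·u = 9.63e+05. δw/w = √((2·δd/d)² + (1·δu/u)²) = √(0.000811 + 0.0132) = 0.118, so δw = 1.14e+05.
Q = w + p + r: δQ = √(δw² + δp² + δr²) = √(1.3e+10 + 5.29e+08 + 5.78e+07) = 1.16e+05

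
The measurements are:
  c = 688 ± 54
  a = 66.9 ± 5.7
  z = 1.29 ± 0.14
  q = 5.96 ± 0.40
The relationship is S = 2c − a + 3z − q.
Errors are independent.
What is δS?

108

For a sum/difference, combine absolute errors in quadrature:
  (2·δc)² = 11700;  (δa)² = 32.5;  (3·δz)² = 0.176;  (δq)² = 0.160
δS = √(11700) = 108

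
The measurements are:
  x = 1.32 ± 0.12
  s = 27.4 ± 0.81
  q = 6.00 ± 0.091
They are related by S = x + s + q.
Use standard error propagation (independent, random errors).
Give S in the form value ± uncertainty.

34.7 ± 0.824

Absolute uncertainties add in quadrature for a linear combination:
  (δx)² = 0.0144;  (δs)² = 0.656;  (δq)² = 0.00828
δS = √(0.679) = 0.824
S = 34.7.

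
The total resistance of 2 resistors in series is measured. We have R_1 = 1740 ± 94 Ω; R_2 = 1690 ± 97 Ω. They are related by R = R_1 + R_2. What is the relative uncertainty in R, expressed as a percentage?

For a sum/difference, combine absolute errors in quadrature:
  (δR_1)² = 8840;  (δR_2)² = 9410
δR = √(18200) = 135 Ω
R = 3430 Ω, so δR/R = 135/3430 = 0.0394.

3.94%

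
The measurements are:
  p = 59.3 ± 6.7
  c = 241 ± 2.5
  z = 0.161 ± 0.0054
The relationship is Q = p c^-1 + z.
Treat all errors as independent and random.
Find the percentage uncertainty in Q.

6.99%

Let w = p·c^-1 = 0.246. δw/w = √((1·δp/p)² + (-1·δc/c)²) = √(0.0128 + 0.000108) = 0.113, so δw = 0.0279.
Q = w + z: δQ = √(δw² + δz²) = √(0.000779 + 2.92e-05) = 0.0284
Q = 0.407, so δQ/Q = 0.0284/0.407 = 0.0699.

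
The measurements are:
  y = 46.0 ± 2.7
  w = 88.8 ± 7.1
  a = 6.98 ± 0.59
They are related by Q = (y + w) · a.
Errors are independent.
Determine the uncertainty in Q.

Let u = y + w = 135. δu = √(δy² + δw²) = √(7.29 + 50.4) = 7.60, so δu/u = 0.0564.
Q is then a monomial in u, a:
δQ/Q = √((δu/u)² + (1·δa/a)²) = √(0.00318 + 0.00714) = 0.102
Q = 941, so δQ = 0.102 × 941 = 95.6.

95.6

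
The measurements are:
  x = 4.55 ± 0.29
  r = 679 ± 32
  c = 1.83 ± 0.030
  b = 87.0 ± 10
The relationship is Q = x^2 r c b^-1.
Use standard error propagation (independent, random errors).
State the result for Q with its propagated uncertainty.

For a monomial Q ∝ x^2, r, c, b^-1, fractional errors add in quadrature:
  (2·δx/x)² = (2×0.0637)² = 0.0162;  (1·δr/r)² = (1×0.0471)² = 0.00222;  (1·δc/c)² = (1×0.0164)² = 0.000269;  (-1·δb/b)² = (-1×0.115)² = 0.0132
δQ/Q = √(0.0320) = 0.179
Q = 296, so δQ = 0.179 × 296 = 52.9.

296 ± 52.9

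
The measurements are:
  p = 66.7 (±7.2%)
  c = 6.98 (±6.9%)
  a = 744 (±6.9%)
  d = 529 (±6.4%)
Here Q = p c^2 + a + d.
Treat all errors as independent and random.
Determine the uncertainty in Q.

Let w = p·c^2 = 3250. δw/w = √((1·δp/p)² + (2·δc/c)²) = √(0.00518 + 0.0190) = 0.156, so δw = 506.
Q = w + a + d: δQ = √(δw² + δa² + δd²) = √(2.56e+05 + 2640 + 1150) = 510

510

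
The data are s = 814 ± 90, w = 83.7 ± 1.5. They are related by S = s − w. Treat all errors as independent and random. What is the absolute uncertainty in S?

Each term contributes (cᵢ δxᵢ)² to (δS)²:
  (δs)² = 8100;  (δw)² = 2.25
δS = √(8100) = 90.0

90.0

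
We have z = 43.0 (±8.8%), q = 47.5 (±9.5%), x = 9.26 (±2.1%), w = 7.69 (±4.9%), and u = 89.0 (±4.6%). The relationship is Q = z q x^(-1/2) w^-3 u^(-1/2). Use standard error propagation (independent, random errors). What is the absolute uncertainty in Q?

Since Q is a product/quotient, work with relative uncertainties:
  (1·δz/z)² = (1×0.0880)² = 0.00774;  (1·δq/q)² = (1×0.0950)² = 0.00903;  (−½·δx/x)² = (-0.5×0.0210)² = 0.000110;  (-3·δw/w)² = (-3×0.0490)² = 0.0216;  (−½·δu/u)² = (-0.5×0.0460)² = 0.000529
δQ/Q = √(0.0390) = 0.198
Q = 0.156, so δQ = 0.198 × 0.156 = 0.0309.

0.0309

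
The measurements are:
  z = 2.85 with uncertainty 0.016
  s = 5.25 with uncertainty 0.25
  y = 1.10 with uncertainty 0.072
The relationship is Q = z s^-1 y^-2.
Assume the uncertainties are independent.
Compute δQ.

Relative error in a monomial: (δQ/Q)² = Σ (nᵢ · δxᵢ/xᵢ)².
  (1·δz/z)² = (1×0.00561)² = 3.15e-05;  (-1·δs/s)² = (-1×0.0476)² = 0.00227;  (-2·δy/y)² = (-2×0.0655)² = 0.0171
δQ/Q = √(0.0194) = 0.139
Q = 0.449, so δQ = 0.139 × 0.449 = 0.0625.

0.0625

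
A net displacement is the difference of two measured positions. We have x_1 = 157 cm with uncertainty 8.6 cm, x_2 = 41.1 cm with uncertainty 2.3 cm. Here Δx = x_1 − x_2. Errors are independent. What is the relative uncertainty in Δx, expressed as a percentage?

Δx is a linear combination, so absolute uncertainties add in quadrature:
  (δx_1)² = 74.0;  (δx_2)² = 5.29
δΔx = √(79.2) = 8.90 cm
Δx = 116 cm, so δΔx/Δx = 8.90/116 = 0.0768.

7.68%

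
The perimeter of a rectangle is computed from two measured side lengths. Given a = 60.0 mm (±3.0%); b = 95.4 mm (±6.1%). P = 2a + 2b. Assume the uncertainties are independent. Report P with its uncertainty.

P is a linear combination, so absolute uncertainties add in quadrature:
  (2·δa)² = 13.0;  (2·δb)² = 135
δP = √(148) = 12.2 mm
P = 311 mm.

311 ± 12.2 mm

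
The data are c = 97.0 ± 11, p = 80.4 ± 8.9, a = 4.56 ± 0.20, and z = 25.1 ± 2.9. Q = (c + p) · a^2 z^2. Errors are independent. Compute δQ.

6.04e+05

Let u = c + p = 177. δu = √(δc² + δp²) = √(121 + 79.2) = 14.1, so δu/u = 0.0798.
Q is then a monomial in u, a, z:
δQ/Q = √((δu/u)² + (2·δa/a)² + (2·δz/z)²) = √(0.00636 + 0.00769 + 0.0534) = 0.260
Q = 2.32e+06, so δQ = 0.260 × 2.32e+06 = 6.04e+05.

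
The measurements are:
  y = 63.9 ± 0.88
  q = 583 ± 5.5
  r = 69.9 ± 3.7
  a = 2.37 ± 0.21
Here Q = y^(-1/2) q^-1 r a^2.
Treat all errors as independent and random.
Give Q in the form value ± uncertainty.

Each factor contributes (exponent × relative error)² to (δQ/Q)²:
  (−½·δy/y)² = (-0.5×0.0138)² = 4.74e-05;  (-1·δq/q)² = (-1×0.00943)² = 8.9e-05;  (1·δr/r)² = (1×0.0529)² = 0.00280;  (2·δa/a)² = (2×0.0886)² = 0.0314
δQ/Q = √(0.0343) = 0.185
Q = 0.0842, so δQ = 0.185 × 0.0842 = 0.0156.

0.0842 ± 0.0156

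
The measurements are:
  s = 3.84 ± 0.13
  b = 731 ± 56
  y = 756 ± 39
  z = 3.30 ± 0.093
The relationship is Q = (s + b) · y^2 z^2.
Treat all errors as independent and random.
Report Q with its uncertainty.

(4.57 ± 0.641) × 10^9

Let u = s + b = 735. δu = √(δs² + δb²) = √(0.0169 + 3140) = 56.0, so δu/u = 0.0762.
Q is then a monomial in u, y, z:
δQ/Q = √((δu/u)² + (2·δy/y)² + (2·δz/z)²) = √(0.00581 + 0.0106 + 0.00318) = 0.140
Q = 4.57e+09, so δQ = 0.140 × 4.57e+09 = 6.41e+08.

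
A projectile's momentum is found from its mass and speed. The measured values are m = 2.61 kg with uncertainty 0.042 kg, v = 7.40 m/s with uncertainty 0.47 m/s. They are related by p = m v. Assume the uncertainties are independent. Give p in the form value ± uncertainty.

p is a product of powers, so relative uncertainties combine in quadrature:
  (1·δm/m)² = (1×0.0161)² = 0.000259;  (1·δv/v)² = (1×0.0635)² = 0.00403
δp/p = √(0.00429) = 0.0655
p = 19.3 kg·m/s, so δp = 0.0655 × 19.3 = 1.27 kg·m/s.

19.3 ± 1.27 kg·m/s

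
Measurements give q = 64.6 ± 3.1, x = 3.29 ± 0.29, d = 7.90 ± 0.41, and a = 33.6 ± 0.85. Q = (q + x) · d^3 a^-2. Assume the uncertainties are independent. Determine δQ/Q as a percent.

17.0%

Let u = q + x = 67.9. δu = √(δq² + δx²) = √(9.61 + 0.0841) = 3.11, so δu/u = 0.0459.
Q is then a monomial in u, d, a:
δQ/Q = √((δu/u)² + (3·δd/d)² + (-2·δa/a)²) = √(0.00210 + 0.0242 + 0.00256) = 0.170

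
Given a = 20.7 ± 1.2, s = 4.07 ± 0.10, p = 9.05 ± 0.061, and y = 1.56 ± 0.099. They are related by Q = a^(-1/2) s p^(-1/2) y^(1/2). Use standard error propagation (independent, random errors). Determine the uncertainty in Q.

0.0184

Products/powers → add relative errors in quadrature, weighted by exponent:
  (−½·δa/a)² = (-0.5×0.0580)² = 0.000840;  (1·δs/s)² = (1×0.0246)² = 0.000604;  (−½·δp/p)² = (-0.5×0.00674)² = 1.14e-05;  (½·δy/y)² = (0.5×0.0635)² = 0.00101
δQ/Q = √(0.00246) = 0.0496
Q = 0.371, so δQ = 0.0496 × 0.371 = 0.0184.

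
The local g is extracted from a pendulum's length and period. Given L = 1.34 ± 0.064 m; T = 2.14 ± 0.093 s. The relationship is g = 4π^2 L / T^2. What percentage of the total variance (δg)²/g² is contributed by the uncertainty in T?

(δg/g)² = (1·δL/L)² + (-2·δT/T)²
  L term: (1×0.0478)² = 0.00228
  T term: (-2×0.0435)² = 0.00755
Total = 0.00984. Share from T = 0.00755/0.00984 = 0.768.

76.8%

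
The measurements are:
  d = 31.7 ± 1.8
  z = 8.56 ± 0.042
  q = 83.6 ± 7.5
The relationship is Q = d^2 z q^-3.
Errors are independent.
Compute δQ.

Each factor contributes (exponent × relative error)² to (δQ/Q)²:
  (2·δd/d)² = (2×0.0568)² = 0.0129;  (1·δz/z)² = (1×0.00491)² = 2.41e-05;  (-3·δq/q)² = (-3×0.0897)² = 0.0724
δQ/Q = √(0.0854) = 0.292
Q = 0.0147, so δQ = 0.292 × 0.0147 = 0.00430.

0.00430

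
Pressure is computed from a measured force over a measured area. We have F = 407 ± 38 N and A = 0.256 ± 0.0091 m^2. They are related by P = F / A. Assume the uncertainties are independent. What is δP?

159 Pa

Products/powers → add relative errors in quadrature, weighted by exponent:
  (1·δF/F)² = (1×0.0934)² = 0.00872;  (-1·δA/A)² = (-1×0.0355)² = 0.00126
δP/P = √(0.00998) = 0.0999
P = 1590 Pa, so δP = 0.0999 × 1590 = 159 Pa.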